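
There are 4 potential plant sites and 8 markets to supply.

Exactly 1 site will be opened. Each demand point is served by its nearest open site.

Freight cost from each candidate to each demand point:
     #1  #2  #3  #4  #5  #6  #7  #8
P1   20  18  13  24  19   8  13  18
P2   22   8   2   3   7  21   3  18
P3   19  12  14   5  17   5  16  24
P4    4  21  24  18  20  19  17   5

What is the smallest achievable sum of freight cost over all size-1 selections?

Open {P2}.
  #1→P2 22, #2→P2 8, #3→P2 2, #4→P2 3, #5→P2 7, #6→P2 21, #7→P2 3, #8→P2 18  ⇒ total 84.
Compare {P3}: total 112.
Compare {P4}: total 128.
No size-1 selection does better; minimum is 84.

84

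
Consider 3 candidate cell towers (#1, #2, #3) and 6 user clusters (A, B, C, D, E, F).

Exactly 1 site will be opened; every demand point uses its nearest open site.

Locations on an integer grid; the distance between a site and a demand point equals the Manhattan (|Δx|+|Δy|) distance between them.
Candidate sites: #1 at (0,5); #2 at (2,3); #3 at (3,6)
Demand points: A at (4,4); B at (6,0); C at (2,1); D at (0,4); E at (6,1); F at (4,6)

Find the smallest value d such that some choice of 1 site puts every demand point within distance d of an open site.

7

Open {#2}.
  Farthest demand point is B at distance 7 (to #2); all others are ≤ 7.
With {#3} the worst case is 9.
With {#1} the worst case is 11.
No size-1 selection achieves below 7.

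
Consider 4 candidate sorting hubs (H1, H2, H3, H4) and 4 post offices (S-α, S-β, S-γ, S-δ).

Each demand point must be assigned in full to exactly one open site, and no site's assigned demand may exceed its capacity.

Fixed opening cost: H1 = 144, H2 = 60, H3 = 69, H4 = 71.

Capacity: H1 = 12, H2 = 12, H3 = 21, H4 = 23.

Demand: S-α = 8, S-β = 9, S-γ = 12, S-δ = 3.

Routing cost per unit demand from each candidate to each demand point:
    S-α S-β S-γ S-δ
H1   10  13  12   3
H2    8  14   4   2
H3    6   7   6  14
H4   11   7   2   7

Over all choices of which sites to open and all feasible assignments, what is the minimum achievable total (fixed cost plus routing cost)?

Open {H2, H4}; cheapest assignment that respects the capacities:
  H2 (cap 12, load 11): S-α, S-δ — cost 8×8 + 3×2 = 70
  H4 (cap 23, load 21): S-β, S-γ — cost 9×7 + 12×2 = 87
  Shipping 157, fixed 131 → total 288.
  Any other capacity-feasible assignment to {H2, H4} ships for at least 157.
Compare {H3, H4}: its best feasible assignment gives total 296.
Compare {H2, H3}: its best feasible assignment gives total 330.
Every other set of open sites that can feasibly serve all demand totals ≥ 296 even under its best assignment. Minimum: 288.

288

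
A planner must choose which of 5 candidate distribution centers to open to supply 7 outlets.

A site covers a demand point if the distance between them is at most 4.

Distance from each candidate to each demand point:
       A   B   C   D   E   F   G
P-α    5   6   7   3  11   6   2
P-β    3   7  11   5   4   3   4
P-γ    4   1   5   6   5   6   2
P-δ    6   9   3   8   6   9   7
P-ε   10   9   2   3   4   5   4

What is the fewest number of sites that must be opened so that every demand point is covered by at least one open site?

3

Coverage sets (demand points within 4 of each site):
  P-α: {D, G}
  P-β: {A, E, F, G}
  P-γ: {A, B, G}
  P-δ: {C}
  P-ε: {C, D, E, G}
No 2 sites suffice: every size-2 union leaves at least one demand point uncovered.
But {P-β, P-γ, P-ε} covers everything, so the minimum is 3.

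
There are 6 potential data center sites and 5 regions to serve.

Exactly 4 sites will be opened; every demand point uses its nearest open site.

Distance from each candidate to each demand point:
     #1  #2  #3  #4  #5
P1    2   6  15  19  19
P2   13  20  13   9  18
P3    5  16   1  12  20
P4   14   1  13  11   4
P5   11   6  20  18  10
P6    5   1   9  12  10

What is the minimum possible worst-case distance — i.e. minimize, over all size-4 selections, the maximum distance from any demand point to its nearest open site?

Open {P1, P2, P3, P4}.
  Farthest demand point is #4 at distance 9 (to P2); all others are ≤ 9.
With {P1, P2, P4, P6} the worst case is 9.
With {P2, P3, P4, P5} the worst case is 9.
No size-4 selection achieves below 9.

9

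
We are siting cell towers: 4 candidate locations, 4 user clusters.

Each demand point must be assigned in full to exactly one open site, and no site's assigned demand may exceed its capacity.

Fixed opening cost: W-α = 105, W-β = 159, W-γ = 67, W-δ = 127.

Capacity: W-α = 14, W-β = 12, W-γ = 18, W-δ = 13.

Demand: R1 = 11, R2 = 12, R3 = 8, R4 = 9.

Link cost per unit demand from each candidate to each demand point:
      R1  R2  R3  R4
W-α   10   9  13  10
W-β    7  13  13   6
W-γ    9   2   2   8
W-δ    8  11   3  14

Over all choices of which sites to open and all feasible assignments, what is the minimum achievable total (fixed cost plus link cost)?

583

Open {W-α, W-γ, W-δ}; cheapest assignment that respects the capacities:
  W-α (cap 14, load 12): R2 — cost 12×9 = 108
  W-γ (cap 18, load 17): R3, R4 — cost 8×2 + 9×8 = 88
  W-δ (cap 13, load 11): R1 — cost 11×8 = 88
  Shipping 284, fixed 299 → total 583.
  Any other capacity-feasible assignment to {W-α, W-γ, W-δ} ships for at least 284.
Compare {W-α, W-β, W-γ}: its best feasible assignment gives total 604.
Compare {W-β, W-γ, W-δ}: its best feasible assignment gives total 650.
Every other set of open sites that can feasibly serve all demand totals ≥ 604 even under its best assignment. Minimum: 583.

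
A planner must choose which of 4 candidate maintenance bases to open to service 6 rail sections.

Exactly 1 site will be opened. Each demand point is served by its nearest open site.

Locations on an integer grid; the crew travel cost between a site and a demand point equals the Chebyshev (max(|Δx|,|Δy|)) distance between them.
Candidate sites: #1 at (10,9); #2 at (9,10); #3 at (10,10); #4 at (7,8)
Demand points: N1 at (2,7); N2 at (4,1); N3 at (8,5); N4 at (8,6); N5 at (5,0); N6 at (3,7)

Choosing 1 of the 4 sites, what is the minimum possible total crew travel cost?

Open {#4}.
  N1→#4 5, N2→#4 7, N3→#4 3, N4→#4 2, N5→#4 8, N6→#4 4  ⇒ total 29.
Compare {#1}: total 39.
Compare {#2}: total 41.
No size-1 selection does better; minimum is 29.

29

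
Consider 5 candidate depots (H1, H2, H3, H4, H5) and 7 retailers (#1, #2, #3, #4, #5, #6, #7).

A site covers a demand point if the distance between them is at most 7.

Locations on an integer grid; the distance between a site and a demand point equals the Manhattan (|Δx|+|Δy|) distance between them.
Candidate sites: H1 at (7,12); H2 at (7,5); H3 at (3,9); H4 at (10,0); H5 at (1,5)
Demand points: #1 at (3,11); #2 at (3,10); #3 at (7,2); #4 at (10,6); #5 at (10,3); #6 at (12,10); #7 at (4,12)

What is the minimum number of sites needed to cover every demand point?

2

Coverage sets (demand points within 7 of each site):
  H1: {#1, #2, #6, #7}
  H2: {#3, #4, #5}
  H3: {#1, #2, #7}
  H4: {#3, #4, #5}
  H5: {#2}
No single site covers all 7 demand points.
But {H1, H2} covers everything, so the minimum is 2.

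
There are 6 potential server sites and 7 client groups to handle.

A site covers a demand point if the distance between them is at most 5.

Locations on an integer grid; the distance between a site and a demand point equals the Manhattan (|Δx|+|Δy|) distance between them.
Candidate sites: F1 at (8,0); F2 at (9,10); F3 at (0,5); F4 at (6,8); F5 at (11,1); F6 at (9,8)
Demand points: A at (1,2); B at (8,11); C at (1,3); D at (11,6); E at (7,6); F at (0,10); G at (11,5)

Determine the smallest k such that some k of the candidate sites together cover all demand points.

Coverage sets (demand points within 5 of each site):
  F1: {}
  F2: {B}
  F3: {A, C, F}
  F4: {B, E}
  F5: {D, G}
  F6: {B, D, E, G}
No single site covers all 7 demand points.
But {F3, F6} covers everything, so the minimum is 2.

2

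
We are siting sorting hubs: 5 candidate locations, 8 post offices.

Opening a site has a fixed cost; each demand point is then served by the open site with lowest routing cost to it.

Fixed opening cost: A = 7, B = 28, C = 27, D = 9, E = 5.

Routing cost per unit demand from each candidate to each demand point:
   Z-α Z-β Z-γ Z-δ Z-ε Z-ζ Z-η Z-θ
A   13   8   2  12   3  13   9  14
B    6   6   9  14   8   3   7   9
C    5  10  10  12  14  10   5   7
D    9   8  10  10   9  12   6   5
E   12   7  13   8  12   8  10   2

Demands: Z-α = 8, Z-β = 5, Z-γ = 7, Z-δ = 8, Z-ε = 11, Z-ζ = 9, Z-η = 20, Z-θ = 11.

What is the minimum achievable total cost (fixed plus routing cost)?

Open {A, B, C, E}: assign each demand point to its cheapest open site.
  Z-α→C 8×5=40, Z-β→B 5×6=30, Z-γ→A 7×2=14, Z-δ→E 8×8=64, Z-ε→A 11×3=33, Z-ζ→B 9×3=27, Z-η→C 20×5=100, Z-θ→E 11×2=22
  routing cost 330, fixed 67 → total 397.
Compare {A, B, C, D, E}: routing cost 330 + fixed 76 = 406.
Compare {A, B, D, E}: routing cost 358 + fixed 49 = 407.
Compare {A, B, E}: routing cost 378 + fixed 40 = 418.
All other subsets cost ≥ 406. Minimum total cost: 397.

397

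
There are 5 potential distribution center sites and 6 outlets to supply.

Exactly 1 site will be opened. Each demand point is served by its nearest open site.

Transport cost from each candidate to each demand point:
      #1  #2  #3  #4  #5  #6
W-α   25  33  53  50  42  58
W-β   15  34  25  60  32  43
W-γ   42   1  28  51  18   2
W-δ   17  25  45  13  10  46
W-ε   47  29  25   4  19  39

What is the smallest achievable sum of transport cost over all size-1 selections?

Open {W-γ}.
  #1→W-γ 42, #2→W-γ 1, #3→W-γ 28, #4→W-γ 51, #5→W-γ 18, #6→W-γ 2  ⇒ total 142.
Compare {W-δ}: total 156.
Compare {W-ε}: total 163.
No size-1 selection does better; minimum is 142.

142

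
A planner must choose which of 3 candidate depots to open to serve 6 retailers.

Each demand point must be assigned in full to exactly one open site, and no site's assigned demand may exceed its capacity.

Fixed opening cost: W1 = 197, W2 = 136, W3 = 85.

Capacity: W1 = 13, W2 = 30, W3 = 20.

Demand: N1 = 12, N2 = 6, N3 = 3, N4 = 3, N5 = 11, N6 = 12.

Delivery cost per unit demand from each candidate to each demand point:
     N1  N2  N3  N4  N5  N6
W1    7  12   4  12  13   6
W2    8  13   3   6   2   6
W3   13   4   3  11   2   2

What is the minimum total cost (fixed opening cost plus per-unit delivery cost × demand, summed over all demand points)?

Open {W2, W3}; cheapest assignment that respects the capacities:
  W2 (cap 30, load 29): N1, N3, N4, N5 — cost 12×8 + 3×3 + 3×6 + 11×2 = 145
  W3 (cap 20, load 18): N2, N6 — cost 6×4 + 12×2 = 48
  Shipping 193, fixed 221 → total 414.
  Any other capacity-feasible assignment to {W2, W3} ships for at least 193.
Compare {W1, W2, W3}: its best feasible assignment gives total 599.
Every other set of open sites that can feasibly serve all demand totals ≥ 599 even under its best assignment. Minimum: 414.

414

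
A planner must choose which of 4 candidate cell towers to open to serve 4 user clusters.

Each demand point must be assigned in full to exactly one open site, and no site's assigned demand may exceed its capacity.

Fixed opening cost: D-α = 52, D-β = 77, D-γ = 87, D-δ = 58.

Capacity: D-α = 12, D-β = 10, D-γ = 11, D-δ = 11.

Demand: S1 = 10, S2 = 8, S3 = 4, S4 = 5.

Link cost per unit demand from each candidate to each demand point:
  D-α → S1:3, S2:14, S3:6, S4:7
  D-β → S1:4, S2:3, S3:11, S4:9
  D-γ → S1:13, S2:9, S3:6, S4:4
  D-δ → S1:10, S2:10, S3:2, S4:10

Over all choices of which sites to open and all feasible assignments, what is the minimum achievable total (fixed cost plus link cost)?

299

Open {D-α, D-β, D-δ}; cheapest assignment that respects the capacities:
  D-α (cap 12, load 10): S1 — cost 10×3 = 30
  D-β (cap 10, load 8): S2 — cost 8×3 = 24
  D-δ (cap 11, load 9): S3, S4 — cost 4×2 + 5×10 = 58
  Shipping 112, fixed 187 → total 299.
  Any other capacity-feasible assignment to {D-α, D-β, D-δ} ships for at least 112.
Compare {D-α, D-β, D-γ}: its best feasible assignment gives total 314.
Compare {D-α, D-γ, D-δ}: its best feasible assignment gives total 351.
Every other set of open sites that can feasibly serve all demand totals ≥ 314 even under its best assignment. Minimum: 299.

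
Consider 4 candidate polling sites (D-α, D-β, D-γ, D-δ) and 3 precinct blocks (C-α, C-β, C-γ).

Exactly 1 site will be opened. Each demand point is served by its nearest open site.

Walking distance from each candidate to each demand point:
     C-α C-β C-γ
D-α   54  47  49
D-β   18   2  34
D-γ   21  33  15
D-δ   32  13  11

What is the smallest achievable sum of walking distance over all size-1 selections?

Open {D-β}.
  C-α→D-β 18, C-β→D-β 2, C-γ→D-β 34  ⇒ total 54.
Compare {D-δ}: total 56.
Compare {D-γ}: total 69.
No size-1 selection does better; minimum is 54.

54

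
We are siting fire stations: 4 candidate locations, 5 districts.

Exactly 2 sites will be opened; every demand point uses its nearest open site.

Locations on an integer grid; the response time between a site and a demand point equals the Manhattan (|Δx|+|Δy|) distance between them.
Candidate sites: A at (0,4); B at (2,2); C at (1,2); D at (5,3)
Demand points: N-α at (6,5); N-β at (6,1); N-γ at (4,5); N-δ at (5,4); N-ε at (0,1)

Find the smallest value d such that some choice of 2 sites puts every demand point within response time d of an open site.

Open {A, D}.
  Farthest demand point is N-α at response time 3 (to D); all others are ≤ 3.
With {B, D} the worst case is 3.
With {C, D} the worst case is 3.
No size-2 selection achieves below 3.

3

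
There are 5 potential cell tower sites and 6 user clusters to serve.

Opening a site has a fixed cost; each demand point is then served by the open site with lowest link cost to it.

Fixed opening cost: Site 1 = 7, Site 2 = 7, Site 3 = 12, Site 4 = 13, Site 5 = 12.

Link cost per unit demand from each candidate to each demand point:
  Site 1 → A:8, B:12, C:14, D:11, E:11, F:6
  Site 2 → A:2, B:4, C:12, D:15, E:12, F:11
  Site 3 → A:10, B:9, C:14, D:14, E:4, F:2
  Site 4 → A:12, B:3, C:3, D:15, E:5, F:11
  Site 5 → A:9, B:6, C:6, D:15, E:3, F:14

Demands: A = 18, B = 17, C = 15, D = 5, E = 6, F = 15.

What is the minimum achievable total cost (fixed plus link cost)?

Open {Site 1, Site 2, Site 3, Site 4}: assign each demand point to its cheapest open site.
  A→Site 2 18×2=36, B→Site 4 17×3=51, C→Site 4 15×3=45, D→Site 1 5×11=55, E→Site 3 6×4=24, F→Site 3 15×2=30
  link cost 241, fixed 39 → total 280.
Compare {Site 1, Site 2, Site 3, Site 4, Site 5}: link cost 235 + fixed 51 = 286.
Compare {Site 2, Site 3, Site 4}: link cost 256 + fixed 32 = 288.
Compare {Site 2, Site 3, Site 4, Site 5}: link cost 250 + fixed 44 = 294.
All other subsets cost ≥ 286. Minimum total cost: 280.

280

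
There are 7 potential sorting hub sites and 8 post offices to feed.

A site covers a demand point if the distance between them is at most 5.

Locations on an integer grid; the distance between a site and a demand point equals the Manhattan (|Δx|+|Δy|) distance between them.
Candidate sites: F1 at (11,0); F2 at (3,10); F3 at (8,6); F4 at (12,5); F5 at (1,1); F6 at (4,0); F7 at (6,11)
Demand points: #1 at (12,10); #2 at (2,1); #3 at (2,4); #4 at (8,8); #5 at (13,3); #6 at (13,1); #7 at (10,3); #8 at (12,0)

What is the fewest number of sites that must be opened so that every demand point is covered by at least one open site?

Coverage sets (demand points within 5 of each site):
  F1: {#5, #6, #7, #8}
  F2: {}
  F3: {#4, #7}
  F4: {#1, #5, #6, #7, #8}
  F5: {#2, #3}
  F6: {#2}
  F7: {#4}
No 2 sites suffice: every size-2 union leaves at least one demand point uncovered.
But {F3, F4, F5} covers everything, so the minimum is 3.

3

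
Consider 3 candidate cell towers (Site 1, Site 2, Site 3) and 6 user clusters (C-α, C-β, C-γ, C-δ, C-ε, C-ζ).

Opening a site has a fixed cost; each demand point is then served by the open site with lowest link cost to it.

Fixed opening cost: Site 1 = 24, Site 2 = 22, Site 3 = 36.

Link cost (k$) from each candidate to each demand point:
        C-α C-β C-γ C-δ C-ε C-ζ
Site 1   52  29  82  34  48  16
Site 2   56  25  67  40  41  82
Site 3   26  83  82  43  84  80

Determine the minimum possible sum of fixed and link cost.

281

Open {Site 1, Site 2}: assign each demand point to its cheapest open site.
  C-α→Site 1 52, C-β→Site 2 25, C-γ→Site 2 67, C-δ→Site 1 34, C-ε→Site 2 41, C-ζ→Site 1 16
  link cost 235, fixed 46 → total 281.
Compare {Site 1}: link cost 261 + fixed 24 = 285.
Compare {Site 1, Site 2, Site 3}: link cost 209 + fixed 82 = 291.
Compare {Site 1, Site 3}: link cost 235 + fixed 60 = 295.
All other subsets cost ≥ 285. Minimum total cost: 281.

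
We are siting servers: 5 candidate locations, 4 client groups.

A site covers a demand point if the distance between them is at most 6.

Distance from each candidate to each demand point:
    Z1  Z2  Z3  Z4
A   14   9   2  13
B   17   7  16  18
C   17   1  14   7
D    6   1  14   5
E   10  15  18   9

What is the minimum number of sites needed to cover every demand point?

Coverage sets (demand points within 6 of each site):
  A: {Z3}
  B: {}
  C: {Z2}
  D: {Z1, Z2, Z4}
  E: {}
No single site covers all 4 demand points.
But {A, D} covers everything, so the minimum is 2.

2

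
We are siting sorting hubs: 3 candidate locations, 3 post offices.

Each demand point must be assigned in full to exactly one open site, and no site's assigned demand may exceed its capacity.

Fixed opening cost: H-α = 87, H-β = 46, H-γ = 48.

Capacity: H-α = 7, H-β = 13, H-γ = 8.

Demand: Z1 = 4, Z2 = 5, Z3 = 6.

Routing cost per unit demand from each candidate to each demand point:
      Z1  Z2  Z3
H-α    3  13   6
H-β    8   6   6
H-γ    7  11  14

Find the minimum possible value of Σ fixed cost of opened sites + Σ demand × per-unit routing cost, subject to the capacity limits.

188

Open {H-β, H-γ}; cheapest assignment that respects the capacities:
  H-β (cap 13, load 11): Z2, Z3 — cost 5×6 + 6×6 = 66
  H-γ (cap 8, load 4): Z1 — cost 4×7 = 28
  Shipping 94, fixed 94 → total 188.
  Any other capacity-feasible assignment to {H-β, H-γ} ships for at least 94.
Compare {H-α, H-β}: its best feasible assignment gives total 211.
Compare {H-α, H-β, H-γ}: its best feasible assignment gives total 259.
Every other set of open sites that can feasibly serve all demand totals ≥ 211 even under its best assignment. Minimum: 188.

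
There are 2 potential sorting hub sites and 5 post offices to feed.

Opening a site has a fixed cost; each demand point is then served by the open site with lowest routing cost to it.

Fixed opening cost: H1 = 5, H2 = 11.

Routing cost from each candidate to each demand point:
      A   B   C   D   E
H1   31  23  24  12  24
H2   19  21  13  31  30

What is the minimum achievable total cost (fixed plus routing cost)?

Open {H1, H2}: assign each demand point to its cheapest open site.
  A→H2 19, B→H2 21, C→H2 13, D→H1 12, E→H1 24
  routing cost 89, fixed 16 → total 105.
Compare {H1}: routing cost 114 + fixed 5 = 119.
Compare {H2}: routing cost 114 + fixed 11 = 125.

105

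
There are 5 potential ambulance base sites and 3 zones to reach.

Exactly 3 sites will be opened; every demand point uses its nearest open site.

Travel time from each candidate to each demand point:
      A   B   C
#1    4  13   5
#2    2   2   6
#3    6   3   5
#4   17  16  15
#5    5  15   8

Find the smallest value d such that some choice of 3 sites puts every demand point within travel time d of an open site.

Open {#1, #2, #3}.
  Farthest demand point is C at travel time 5 (to #1); all others are ≤ 5.
With {#1, #2, #4} the worst case is 5.
With {#1, #2, #5} the worst case is 5.
No size-3 selection achieves below 5.

5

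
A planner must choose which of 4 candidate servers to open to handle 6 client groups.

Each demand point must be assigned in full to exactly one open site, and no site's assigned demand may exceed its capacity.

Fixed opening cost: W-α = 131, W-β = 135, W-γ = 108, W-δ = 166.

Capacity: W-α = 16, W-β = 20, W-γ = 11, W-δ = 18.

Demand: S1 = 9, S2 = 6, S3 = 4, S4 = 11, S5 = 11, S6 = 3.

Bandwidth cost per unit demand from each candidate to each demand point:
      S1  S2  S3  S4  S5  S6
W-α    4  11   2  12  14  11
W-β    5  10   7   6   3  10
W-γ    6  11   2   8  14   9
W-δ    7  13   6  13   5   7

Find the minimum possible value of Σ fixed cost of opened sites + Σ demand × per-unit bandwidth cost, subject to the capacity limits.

629

Open {W-α, W-β, W-γ}; cheapest assignment that respects the capacities:
  W-α (cap 16, load 13): S1, S3 — cost 9×4 + 4×2 = 44
  W-β (cap 20, load 20): S2, S5, S6 — cost 6×10 + 11×3 + 3×10 = 123
  W-γ (cap 11, load 11): S4 — cost 11×8 = 88
  Shipping 255, fixed 374 → total 629.
  Any other capacity-feasible assignment to {W-α, W-β, W-γ} ships for at least 255.
Compare {W-β, W-γ, W-δ}: its best feasible assignment gives total 670.
Compare {W-α, W-β, W-δ}: its best feasible assignment gives total 678.
Every other set of open sites that can feasibly serve all demand totals ≥ 670 even under its best assignment. Minimum: 629.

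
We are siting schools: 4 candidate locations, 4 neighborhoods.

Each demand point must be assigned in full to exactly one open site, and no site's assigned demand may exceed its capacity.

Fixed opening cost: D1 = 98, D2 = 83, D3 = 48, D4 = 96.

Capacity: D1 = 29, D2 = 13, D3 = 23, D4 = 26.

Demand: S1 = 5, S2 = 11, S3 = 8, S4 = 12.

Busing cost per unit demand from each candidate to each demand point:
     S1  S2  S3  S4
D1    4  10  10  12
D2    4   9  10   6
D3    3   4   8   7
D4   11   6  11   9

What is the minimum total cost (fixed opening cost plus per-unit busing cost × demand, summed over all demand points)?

359

Open {D2, D3}; cheapest assignment that respects the capacities:
  D2 (cap 13, load 13): S1, S3 — cost 5×4 + 8×10 = 100
  D3 (cap 23, load 23): S2, S4 — cost 11×4 + 12×7 = 128
  Shipping 228, fixed 131 → total 359.
  Any other capacity-feasible assignment to {D2, D3} ships for at least 228.
Compare {D1, D3}: its best feasible assignment gives total 374.
Compare {D3, D4}: its best feasible assignment gives total 397.
Every other set of open sites that can feasibly serve all demand totals ≥ 374 even under its best assignment. Minimum: 359.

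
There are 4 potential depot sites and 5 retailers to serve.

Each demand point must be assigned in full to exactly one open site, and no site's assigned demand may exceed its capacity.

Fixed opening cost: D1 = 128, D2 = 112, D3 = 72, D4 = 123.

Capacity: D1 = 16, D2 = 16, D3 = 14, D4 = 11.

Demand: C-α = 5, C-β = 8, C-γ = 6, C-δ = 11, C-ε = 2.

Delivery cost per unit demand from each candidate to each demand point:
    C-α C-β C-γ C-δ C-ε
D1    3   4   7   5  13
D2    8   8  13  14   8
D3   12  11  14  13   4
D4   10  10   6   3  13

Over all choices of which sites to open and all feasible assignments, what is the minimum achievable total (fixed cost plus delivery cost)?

Open {D1, D2}; cheapest assignment that respects the capacities:
  D1 (cap 16, load 16): C-α, C-δ — cost 5×3 + 11×5 = 70
  D2 (cap 16, load 16): C-β, C-γ, C-ε — cost 8×8 + 6×13 + 2×8 = 158
  Shipping 228, fixed 240 → total 468.
  Any other capacity-feasible assignment to {D1, D2} ships for at least 228.
Compare {D1, D3, D4}: its best feasible assignment gives total 495.
Compare {D1, D2, D4}: its best feasible assignment gives total 526.
Every other set of open sites that can feasibly serve all demand totals ≥ 495 even under its best assignment. Minimum: 468.

468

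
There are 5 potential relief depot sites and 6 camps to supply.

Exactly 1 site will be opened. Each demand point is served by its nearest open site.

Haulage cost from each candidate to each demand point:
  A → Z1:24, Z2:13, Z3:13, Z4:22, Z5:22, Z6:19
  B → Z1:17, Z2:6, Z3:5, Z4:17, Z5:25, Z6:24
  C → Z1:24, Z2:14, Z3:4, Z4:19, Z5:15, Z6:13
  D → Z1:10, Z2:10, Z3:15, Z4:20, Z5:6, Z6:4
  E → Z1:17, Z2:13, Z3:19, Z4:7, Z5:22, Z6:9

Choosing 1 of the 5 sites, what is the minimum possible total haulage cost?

Open {D}.
  Z1→D 10, Z2→D 10, Z3→D 15, Z4→D 20, Z5→D 6, Z6→D 4  ⇒ total 65.
Compare {E}: total 87.
Compare {C}: total 89.
No size-1 selection does better; minimum is 65.

65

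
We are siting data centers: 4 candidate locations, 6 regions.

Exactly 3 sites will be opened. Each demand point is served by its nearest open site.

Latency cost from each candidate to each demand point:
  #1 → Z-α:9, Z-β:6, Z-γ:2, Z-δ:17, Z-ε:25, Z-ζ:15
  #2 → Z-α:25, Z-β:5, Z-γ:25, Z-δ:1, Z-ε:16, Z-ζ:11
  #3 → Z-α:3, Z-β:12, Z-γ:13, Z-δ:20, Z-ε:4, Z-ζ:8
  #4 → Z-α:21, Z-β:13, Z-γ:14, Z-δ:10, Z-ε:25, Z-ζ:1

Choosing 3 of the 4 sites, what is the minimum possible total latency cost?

23

Open {#1, #2, #3}.
  Z-α→#3 3, Z-β→#2 5, Z-γ→#1 2, Z-δ→#2 1, Z-ε→#3 4, Z-ζ→#3 8  ⇒ total 23.
Compare {#1, #3, #4}: total 26.
Compare {#2, #3, #4}: total 27.
No size-3 selection does better; minimum is 23.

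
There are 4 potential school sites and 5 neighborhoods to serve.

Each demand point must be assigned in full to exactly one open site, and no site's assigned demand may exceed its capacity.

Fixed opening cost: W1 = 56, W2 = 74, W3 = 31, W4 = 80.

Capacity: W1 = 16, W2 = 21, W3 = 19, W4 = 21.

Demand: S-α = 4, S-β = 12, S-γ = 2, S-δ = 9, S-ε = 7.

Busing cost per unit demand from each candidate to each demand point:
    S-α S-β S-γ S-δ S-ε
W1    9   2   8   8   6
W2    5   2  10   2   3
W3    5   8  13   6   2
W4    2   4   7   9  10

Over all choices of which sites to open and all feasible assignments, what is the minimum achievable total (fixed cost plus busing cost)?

207

Open {W2, W3}; cheapest assignment that respects the capacities:
  W2 (cap 21, load 21): S-β, S-δ — cost 12×2 + 9×2 = 42
  W3 (cap 19, load 13): S-α, S-γ, S-ε — cost 4×5 + 2×13 + 7×2 = 60
  Shipping 102, fixed 105 → total 207.
  Any other capacity-feasible assignment to {W2, W3} ships for at least 102.
Compare {W1, W2}: its best feasible assignment gives total 229.
Compare {W1, W3}: its best feasible assignment gives total 241.
Every other set of open sites that can feasibly serve all demand totals ≥ 229 even under its best assignment. Minimum: 207.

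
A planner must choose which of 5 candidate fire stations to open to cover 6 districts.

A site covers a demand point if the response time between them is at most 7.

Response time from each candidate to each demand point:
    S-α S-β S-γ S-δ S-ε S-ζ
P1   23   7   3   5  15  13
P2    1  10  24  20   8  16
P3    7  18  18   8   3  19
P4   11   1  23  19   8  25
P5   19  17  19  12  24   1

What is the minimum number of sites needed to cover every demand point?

3

Coverage sets (demand points within 7 of each site):
  P1: {S-β, S-γ, S-δ}
  P2: {S-α}
  P3: {S-α, S-ε}
  P4: {S-β}
  P5: {S-ζ}
No 2 sites suffice: every size-2 union leaves at least one demand point uncovered.
But {P1, P3, P5} covers everything, so the minimum is 3.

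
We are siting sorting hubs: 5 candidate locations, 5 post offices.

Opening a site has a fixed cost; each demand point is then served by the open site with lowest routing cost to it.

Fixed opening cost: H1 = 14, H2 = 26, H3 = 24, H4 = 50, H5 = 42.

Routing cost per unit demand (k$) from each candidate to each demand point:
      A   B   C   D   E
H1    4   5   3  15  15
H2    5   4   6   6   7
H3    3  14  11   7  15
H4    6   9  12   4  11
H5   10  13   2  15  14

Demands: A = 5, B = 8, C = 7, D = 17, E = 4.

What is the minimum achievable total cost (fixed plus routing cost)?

243

Open {H1, H2}: assign each demand point to its cheapest open site.
  A→H1 5×4=20, B→H2 8×4=32, C→H1 7×3=21, D→H2 17×6=102, E→H2 4×7=28
  routing cost 203, fixed 40 → total 243.
Compare {H2}: routing cost 229 + fixed 26 = 255.
Compare {H1, H4}: routing cost 193 + fixed 64 = 257.
Compare {H1, H2, H4}: routing cost 169 + fixed 90 = 259.
All other subsets cost ≥ 255. Minimum total cost: 243.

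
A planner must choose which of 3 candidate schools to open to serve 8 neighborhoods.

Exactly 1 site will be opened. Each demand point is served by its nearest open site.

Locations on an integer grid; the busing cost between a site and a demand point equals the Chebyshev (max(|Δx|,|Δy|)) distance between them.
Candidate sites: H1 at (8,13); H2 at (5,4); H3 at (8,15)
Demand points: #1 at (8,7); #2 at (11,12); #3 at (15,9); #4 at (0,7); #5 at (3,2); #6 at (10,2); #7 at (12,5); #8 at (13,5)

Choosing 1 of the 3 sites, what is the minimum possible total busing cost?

Open {H2}.
  #1→H2 3, #2→H2 8, #3→H2 10, #4→H2 5, #5→H2 2, #6→H2 5, #7→H2 7, #8→H2 8  ⇒ total 48.
Compare {H1}: total 62.
Compare {H3}: total 72.

48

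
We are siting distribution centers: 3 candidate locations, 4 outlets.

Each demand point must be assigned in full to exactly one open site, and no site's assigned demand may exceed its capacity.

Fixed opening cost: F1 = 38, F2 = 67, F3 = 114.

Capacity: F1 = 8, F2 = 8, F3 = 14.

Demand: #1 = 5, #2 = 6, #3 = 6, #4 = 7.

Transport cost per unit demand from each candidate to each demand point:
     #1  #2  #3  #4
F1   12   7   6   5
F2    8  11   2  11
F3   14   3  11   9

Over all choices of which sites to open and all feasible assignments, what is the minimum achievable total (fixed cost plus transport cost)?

354

Open {F1, F2, F3}; cheapest assignment that respects the capacities:
  F1 (cap 8, load 7): #4 — cost 7×5 = 35
  F2 (cap 8, load 6): #3 — cost 6×2 = 12
  F3 (cap 14, load 11): #1, #2 — cost 5×14 + 6×3 = 88
  Shipping 135, fixed 219 → total 354.
  Any other capacity-feasible assignment to {F1, F2, F3} ships for at least 135.
Total demand is 24 and no other set of sites has combined capacity ≥ 24, so {F1, F2, F3} is the only feasible choice of open sites. Minimum: 354.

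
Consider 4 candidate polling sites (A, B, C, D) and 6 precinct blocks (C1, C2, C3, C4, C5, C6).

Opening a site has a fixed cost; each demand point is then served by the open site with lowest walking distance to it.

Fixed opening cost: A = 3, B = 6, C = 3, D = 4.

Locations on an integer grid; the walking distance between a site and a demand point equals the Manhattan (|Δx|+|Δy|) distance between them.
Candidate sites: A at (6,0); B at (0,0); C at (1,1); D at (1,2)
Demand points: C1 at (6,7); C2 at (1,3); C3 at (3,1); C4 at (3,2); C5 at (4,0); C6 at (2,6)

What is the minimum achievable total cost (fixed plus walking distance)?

27

Open {A, D}: assign each demand point to its cheapest open site.
  C1→A 7, C2→D 1, C3→D 3, C4→D 2, C5→A 2, C6→D 5
  walking distance 20, fixed 7 → total 27.
Compare {A, C}: walking distance 22 + fixed 6 = 28.
Compare {A, C, D}: walking distance 19 + fixed 10 = 29.
Compare {D}: walking distance 26 + fixed 4 = 30.
All other subsets cost ≥ 28. Minimum total cost: 27.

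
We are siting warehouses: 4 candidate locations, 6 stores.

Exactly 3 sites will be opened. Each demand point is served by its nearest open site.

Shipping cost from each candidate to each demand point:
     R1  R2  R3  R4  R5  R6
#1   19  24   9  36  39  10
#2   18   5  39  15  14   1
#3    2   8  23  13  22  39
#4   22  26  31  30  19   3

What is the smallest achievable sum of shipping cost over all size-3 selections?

Open {#1, #2, #3}.
  R1→#3 2, R2→#2 5, R3→#1 9, R4→#3 13, R5→#2 14, R6→#2 1  ⇒ total 44.
Compare {#1, #3, #4}: total 54.
Compare {#2, #3, #4}: total 58.
No size-3 selection does better; minimum is 44.

44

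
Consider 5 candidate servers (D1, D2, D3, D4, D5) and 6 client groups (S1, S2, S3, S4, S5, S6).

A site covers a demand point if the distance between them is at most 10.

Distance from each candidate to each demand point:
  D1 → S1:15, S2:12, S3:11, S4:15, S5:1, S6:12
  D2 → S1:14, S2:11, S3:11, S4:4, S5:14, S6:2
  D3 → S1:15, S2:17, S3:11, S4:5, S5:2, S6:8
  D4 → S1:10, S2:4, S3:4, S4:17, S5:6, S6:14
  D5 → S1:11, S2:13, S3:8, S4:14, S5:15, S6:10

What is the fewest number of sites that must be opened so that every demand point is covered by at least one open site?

Coverage sets (demand points within 10 of each site):
  D1: {S5}
  D2: {S4, S6}
  D3: {S4, S5, S6}
  D4: {S1, S2, S3, S5}
  D5: {S3, S6}
No single site covers all 6 demand points.
But {D2, D4} covers everything, so the minimum is 2.

2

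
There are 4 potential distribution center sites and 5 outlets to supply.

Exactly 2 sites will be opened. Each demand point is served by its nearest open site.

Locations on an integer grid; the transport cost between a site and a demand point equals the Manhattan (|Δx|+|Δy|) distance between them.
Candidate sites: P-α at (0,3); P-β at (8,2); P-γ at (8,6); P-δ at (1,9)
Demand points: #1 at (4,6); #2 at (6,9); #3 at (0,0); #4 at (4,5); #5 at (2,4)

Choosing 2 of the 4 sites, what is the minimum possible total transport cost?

20

Open {P-α, P-γ}.
  #1→P-γ 4, #2→P-γ 5, #3→P-α 3, #4→P-γ 5, #5→P-α 3  ⇒ total 20.
Compare {P-α, P-δ}: total 23.
Compare {P-α, P-β}: total 28.
No size-2 selection does better; minimum is 20.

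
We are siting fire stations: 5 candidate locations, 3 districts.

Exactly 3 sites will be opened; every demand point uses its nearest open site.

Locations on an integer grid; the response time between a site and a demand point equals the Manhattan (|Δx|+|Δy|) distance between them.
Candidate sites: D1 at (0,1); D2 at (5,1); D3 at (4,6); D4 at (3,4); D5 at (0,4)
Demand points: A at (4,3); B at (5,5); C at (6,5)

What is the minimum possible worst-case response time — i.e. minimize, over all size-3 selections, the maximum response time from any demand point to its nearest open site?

3

Open {D1, D2, D3}.
  Farthest demand point is A at response time 3 (to D2); all others are ≤ 3.
With {D1, D3, D4} the worst case is 3.
With {D1, D3, D5} the worst case is 3.
No size-3 selection achieves below 3.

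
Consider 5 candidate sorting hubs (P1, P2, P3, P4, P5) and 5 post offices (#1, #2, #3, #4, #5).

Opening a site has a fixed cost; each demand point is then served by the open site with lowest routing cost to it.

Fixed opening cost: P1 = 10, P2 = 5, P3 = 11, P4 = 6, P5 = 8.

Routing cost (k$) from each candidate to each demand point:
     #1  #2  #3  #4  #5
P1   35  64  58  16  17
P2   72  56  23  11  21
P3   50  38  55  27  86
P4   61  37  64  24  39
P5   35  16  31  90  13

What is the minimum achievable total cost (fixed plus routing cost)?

111

Open {P2, P5}: assign each demand point to its cheapest open site.
  #1→P5 35, #2→P5 16, #3→P2 23, #4→P2 11, #5→P5 13
  routing cost 98, fixed 13 → total 111.
Compare {P2, P4, P5}: routing cost 98 + fixed 19 = 117.
Compare {P1, P2, P5}: routing cost 98 + fixed 23 = 121.
Compare {P2, P3, P5}: routing cost 98 + fixed 24 = 122.
All other subsets cost ≥ 117. Minimum total cost: 111.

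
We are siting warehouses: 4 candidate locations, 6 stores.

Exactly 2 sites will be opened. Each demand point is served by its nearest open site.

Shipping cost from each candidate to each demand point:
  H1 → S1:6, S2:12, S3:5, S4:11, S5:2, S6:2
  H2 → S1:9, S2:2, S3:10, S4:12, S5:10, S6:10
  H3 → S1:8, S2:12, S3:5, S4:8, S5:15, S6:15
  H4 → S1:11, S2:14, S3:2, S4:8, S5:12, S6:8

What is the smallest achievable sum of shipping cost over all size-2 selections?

Open {H1, H2}.
  S1→H1 6, S2→H2 2, S3→H1 5, S4→H1 11, S5→H1 2, S6→H1 2  ⇒ total 28.
Compare {H1, H4}: total 32.
Compare {H1, H3}: total 35.
No size-2 selection does better; minimum is 28.

28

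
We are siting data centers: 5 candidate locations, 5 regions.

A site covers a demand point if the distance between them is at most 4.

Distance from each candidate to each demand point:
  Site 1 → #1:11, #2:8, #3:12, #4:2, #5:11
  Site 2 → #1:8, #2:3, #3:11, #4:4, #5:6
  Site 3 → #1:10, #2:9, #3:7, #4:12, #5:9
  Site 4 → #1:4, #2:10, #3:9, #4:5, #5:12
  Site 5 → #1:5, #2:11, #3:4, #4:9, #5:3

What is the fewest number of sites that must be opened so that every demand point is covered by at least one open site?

3

Coverage sets (demand points within 4 of each site):
  Site 1: {#4}
  Site 2: {#2, #4}
  Site 3: {}
  Site 4: {#1}
  Site 5: {#3, #5}
No 2 sites suffice: every size-2 union leaves at least one demand point uncovered.
But {Site 2, Site 4, Site 5} covers everything, so the minimum is 3.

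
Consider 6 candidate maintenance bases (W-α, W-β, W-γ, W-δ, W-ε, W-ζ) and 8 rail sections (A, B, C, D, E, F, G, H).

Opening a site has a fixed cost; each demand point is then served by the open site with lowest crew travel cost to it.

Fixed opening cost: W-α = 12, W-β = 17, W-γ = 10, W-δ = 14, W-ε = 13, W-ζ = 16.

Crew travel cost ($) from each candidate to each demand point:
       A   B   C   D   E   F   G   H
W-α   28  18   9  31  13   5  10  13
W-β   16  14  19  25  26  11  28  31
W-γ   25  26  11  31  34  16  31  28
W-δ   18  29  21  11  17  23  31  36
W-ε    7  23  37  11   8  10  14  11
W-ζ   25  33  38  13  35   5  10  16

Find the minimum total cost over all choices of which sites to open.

Open {W-α, W-ε}: assign each demand point to its cheapest open site.
  A→W-ε 7, B→W-α 18, C→W-α 9, D→W-ε 11, E→W-ε 8, F→W-α 5, G→W-α 10, H→W-ε 11
  crew travel cost 79, fixed 25 → total 104.
Compare {W-α, W-γ, W-ε}: crew travel cost 79 + fixed 35 = 114.
Compare {W-α, W-β, W-ε}: crew travel cost 75 + fixed 42 = 117.
Compare {W-γ, W-ε}: crew travel cost 95 + fixed 23 = 118.
All other subsets cost ≥ 114. Minimum total cost: 104.

104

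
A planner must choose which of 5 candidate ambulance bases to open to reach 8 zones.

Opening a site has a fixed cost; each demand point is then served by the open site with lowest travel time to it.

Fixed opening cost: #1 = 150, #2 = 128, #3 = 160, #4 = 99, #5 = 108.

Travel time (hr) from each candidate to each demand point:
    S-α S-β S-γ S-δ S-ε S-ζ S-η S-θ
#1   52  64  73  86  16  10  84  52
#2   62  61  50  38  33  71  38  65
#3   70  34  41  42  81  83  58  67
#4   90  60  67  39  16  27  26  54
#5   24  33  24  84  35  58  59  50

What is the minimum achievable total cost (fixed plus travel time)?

Open {#4, #5}: assign each demand point to its cheapest open site.
  S-α→#5 24, S-β→#5 33, S-γ→#5 24, S-δ→#4 39, S-ε→#4 16, S-ζ→#4 27, S-η→#4 26, S-θ→#5 50
  travel time 239, fixed 207 → total 446.
Compare {#5}: travel time 367 + fixed 108 = 475.
Compare {#4}: travel time 379 + fixed 99 = 478.
Compare {#2, #5}: travel time 298 + fixed 236 = 534.
All other subsets cost ≥ 475. Minimum total cost: 446.

446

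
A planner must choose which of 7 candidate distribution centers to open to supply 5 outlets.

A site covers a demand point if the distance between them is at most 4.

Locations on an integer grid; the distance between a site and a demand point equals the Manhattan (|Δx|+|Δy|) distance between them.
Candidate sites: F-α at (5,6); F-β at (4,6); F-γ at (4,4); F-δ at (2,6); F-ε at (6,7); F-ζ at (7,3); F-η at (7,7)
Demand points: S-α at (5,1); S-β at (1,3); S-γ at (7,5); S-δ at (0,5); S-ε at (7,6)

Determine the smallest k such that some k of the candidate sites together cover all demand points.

Coverage sets (demand points within 4 of each site):
  F-α: {S-γ, S-ε}
  F-β: {S-γ, S-ε}
  F-γ: {S-α, S-β, S-γ}
  F-δ: {S-β, S-δ}
  F-ε: {S-γ, S-ε}
  F-ζ: {S-α, S-γ, S-ε}
  F-η: {S-γ, S-ε}
No single site covers all 5 demand points.
But {F-δ, F-ζ} covers everything, so the minimum is 2.

2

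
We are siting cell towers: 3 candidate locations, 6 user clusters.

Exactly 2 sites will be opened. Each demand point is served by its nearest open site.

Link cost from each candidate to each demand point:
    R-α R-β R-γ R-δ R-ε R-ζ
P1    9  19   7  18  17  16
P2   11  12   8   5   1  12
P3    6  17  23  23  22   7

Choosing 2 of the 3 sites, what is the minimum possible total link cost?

39

Open {P2, P3}.
  R-α→P3 6, R-β→P2 12, R-γ→P2 8, R-δ→P2 5, R-ε→P2 1, R-ζ→P3 7  ⇒ total 39.
Compare {P1, P2}: total 46.
Compare {P1, P3}: total 72.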